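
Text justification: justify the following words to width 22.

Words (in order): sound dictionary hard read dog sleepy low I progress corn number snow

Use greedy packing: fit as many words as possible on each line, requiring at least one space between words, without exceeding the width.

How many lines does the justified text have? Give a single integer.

Line 1: ['sound', 'dictionary', 'hard'] (min_width=21, slack=1)
Line 2: ['read', 'dog', 'sleepy', 'low', 'I'] (min_width=21, slack=1)
Line 3: ['progress', 'corn', 'number'] (min_width=20, slack=2)
Line 4: ['snow'] (min_width=4, slack=18)
Total lines: 4

Answer: 4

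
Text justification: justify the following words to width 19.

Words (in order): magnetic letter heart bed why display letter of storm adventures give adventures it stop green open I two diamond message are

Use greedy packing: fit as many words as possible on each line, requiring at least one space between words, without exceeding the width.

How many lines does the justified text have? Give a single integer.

Line 1: ['magnetic', 'letter'] (min_width=15, slack=4)
Line 2: ['heart', 'bed', 'why'] (min_width=13, slack=6)
Line 3: ['display', 'letter', 'of'] (min_width=17, slack=2)
Line 4: ['storm', 'adventures'] (min_width=16, slack=3)
Line 5: ['give', 'adventures', 'it'] (min_width=18, slack=1)
Line 6: ['stop', 'green', 'open', 'I'] (min_width=17, slack=2)
Line 7: ['two', 'diamond', 'message'] (min_width=19, slack=0)
Line 8: ['are'] (min_width=3, slack=16)
Total lines: 8

Answer: 8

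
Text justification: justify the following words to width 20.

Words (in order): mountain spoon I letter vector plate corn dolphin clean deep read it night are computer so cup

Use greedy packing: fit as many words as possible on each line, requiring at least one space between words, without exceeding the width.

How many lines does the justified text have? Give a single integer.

Line 1: ['mountain', 'spoon', 'I'] (min_width=16, slack=4)
Line 2: ['letter', 'vector', 'plate'] (min_width=19, slack=1)
Line 3: ['corn', 'dolphin', 'clean'] (min_width=18, slack=2)
Line 4: ['deep', 'read', 'it', 'night'] (min_width=18, slack=2)
Line 5: ['are', 'computer', 'so', 'cup'] (min_width=19, slack=1)
Total lines: 5

Answer: 5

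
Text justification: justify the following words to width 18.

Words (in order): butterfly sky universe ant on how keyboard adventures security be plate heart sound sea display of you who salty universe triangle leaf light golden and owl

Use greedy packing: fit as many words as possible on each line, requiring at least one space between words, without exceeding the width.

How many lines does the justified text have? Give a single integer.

Answer: 11

Derivation:
Line 1: ['butterfly', 'sky'] (min_width=13, slack=5)
Line 2: ['universe', 'ant', 'on'] (min_width=15, slack=3)
Line 3: ['how', 'keyboard'] (min_width=12, slack=6)
Line 4: ['adventures'] (min_width=10, slack=8)
Line 5: ['security', 'be', 'plate'] (min_width=17, slack=1)
Line 6: ['heart', 'sound', 'sea'] (min_width=15, slack=3)
Line 7: ['display', 'of', 'you', 'who'] (min_width=18, slack=0)
Line 8: ['salty', 'universe'] (min_width=14, slack=4)
Line 9: ['triangle', 'leaf'] (min_width=13, slack=5)
Line 10: ['light', 'golden', 'and'] (min_width=16, slack=2)
Line 11: ['owl'] (min_width=3, slack=15)
Total lines: 11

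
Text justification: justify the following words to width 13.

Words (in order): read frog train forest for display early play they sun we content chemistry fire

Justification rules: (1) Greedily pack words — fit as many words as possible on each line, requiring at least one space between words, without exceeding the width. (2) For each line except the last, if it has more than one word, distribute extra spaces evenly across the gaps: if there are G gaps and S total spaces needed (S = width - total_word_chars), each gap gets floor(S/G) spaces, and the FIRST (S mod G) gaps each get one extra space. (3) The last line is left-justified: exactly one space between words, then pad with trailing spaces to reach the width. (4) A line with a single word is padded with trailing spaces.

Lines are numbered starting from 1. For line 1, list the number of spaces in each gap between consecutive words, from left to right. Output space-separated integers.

Answer: 5

Derivation:
Line 1: ['read', 'frog'] (min_width=9, slack=4)
Line 2: ['train', 'forest'] (min_width=12, slack=1)
Line 3: ['for', 'display'] (min_width=11, slack=2)
Line 4: ['early', 'play'] (min_width=10, slack=3)
Line 5: ['they', 'sun', 'we'] (min_width=11, slack=2)
Line 6: ['content'] (min_width=7, slack=6)
Line 7: ['chemistry'] (min_width=9, slack=4)
Line 8: ['fire'] (min_width=4, slack=9)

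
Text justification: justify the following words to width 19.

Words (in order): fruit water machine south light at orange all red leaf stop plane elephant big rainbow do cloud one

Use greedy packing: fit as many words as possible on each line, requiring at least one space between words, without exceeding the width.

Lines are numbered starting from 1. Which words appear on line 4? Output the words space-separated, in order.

Line 1: ['fruit', 'water', 'machine'] (min_width=19, slack=0)
Line 2: ['south', 'light', 'at'] (min_width=14, slack=5)
Line 3: ['orange', 'all', 'red', 'leaf'] (min_width=19, slack=0)
Line 4: ['stop', 'plane', 'elephant'] (min_width=19, slack=0)
Line 5: ['big', 'rainbow', 'do'] (min_width=14, slack=5)
Line 6: ['cloud', 'one'] (min_width=9, slack=10)

Answer: stop plane elephant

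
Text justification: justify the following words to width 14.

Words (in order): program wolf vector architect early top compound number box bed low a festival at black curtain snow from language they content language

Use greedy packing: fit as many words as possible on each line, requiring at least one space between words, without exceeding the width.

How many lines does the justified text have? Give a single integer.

Answer: 12

Derivation:
Line 1: ['program', 'wolf'] (min_width=12, slack=2)
Line 2: ['vector'] (min_width=6, slack=8)
Line 3: ['architect'] (min_width=9, slack=5)
Line 4: ['early', 'top'] (min_width=9, slack=5)
Line 5: ['compound'] (min_width=8, slack=6)
Line 6: ['number', 'box', 'bed'] (min_width=14, slack=0)
Line 7: ['low', 'a', 'festival'] (min_width=14, slack=0)
Line 8: ['at', 'black'] (min_width=8, slack=6)
Line 9: ['curtain', 'snow'] (min_width=12, slack=2)
Line 10: ['from', 'language'] (min_width=13, slack=1)
Line 11: ['they', 'content'] (min_width=12, slack=2)
Line 12: ['language'] (min_width=8, slack=6)
Total lines: 12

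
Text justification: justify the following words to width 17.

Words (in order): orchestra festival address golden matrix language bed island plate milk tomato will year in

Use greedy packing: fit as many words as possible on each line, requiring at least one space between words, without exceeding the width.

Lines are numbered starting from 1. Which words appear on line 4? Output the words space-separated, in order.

Answer: language bed

Derivation:
Line 1: ['orchestra'] (min_width=9, slack=8)
Line 2: ['festival', 'address'] (min_width=16, slack=1)
Line 3: ['golden', 'matrix'] (min_width=13, slack=4)
Line 4: ['language', 'bed'] (min_width=12, slack=5)
Line 5: ['island', 'plate', 'milk'] (min_width=17, slack=0)
Line 6: ['tomato', 'will', 'year'] (min_width=16, slack=1)
Line 7: ['in'] (min_width=2, slack=15)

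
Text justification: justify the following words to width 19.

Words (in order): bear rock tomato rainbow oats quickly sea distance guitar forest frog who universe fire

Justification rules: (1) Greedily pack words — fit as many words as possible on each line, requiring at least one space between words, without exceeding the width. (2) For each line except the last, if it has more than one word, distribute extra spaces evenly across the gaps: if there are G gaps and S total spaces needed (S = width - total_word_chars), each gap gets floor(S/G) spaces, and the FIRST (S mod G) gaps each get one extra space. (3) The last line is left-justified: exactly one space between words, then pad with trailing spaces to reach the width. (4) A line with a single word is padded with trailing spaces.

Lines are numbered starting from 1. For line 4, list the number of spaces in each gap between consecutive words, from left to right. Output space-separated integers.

Line 1: ['bear', 'rock', 'tomato'] (min_width=16, slack=3)
Line 2: ['rainbow', 'oats'] (min_width=12, slack=7)
Line 3: ['quickly', 'sea'] (min_width=11, slack=8)
Line 4: ['distance', 'guitar'] (min_width=15, slack=4)
Line 5: ['forest', 'frog', 'who'] (min_width=15, slack=4)
Line 6: ['universe', 'fire'] (min_width=13, slack=6)

Answer: 5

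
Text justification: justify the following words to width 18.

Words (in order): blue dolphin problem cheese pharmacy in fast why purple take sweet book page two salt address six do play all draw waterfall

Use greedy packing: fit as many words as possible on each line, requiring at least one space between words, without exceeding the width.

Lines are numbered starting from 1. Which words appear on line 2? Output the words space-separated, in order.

Line 1: ['blue', 'dolphin'] (min_width=12, slack=6)
Line 2: ['problem', 'cheese'] (min_width=14, slack=4)
Line 3: ['pharmacy', 'in', 'fast'] (min_width=16, slack=2)
Line 4: ['why', 'purple', 'take'] (min_width=15, slack=3)
Line 5: ['sweet', 'book', 'page'] (min_width=15, slack=3)
Line 6: ['two', 'salt', 'address'] (min_width=16, slack=2)
Line 7: ['six', 'do', 'play', 'all'] (min_width=15, slack=3)
Line 8: ['draw', 'waterfall'] (min_width=14, slack=4)

Answer: problem cheese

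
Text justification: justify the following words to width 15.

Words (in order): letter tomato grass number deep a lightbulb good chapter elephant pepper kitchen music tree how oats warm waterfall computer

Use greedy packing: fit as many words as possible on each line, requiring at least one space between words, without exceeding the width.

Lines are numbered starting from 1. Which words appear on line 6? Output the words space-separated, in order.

Answer: elephant pepper

Derivation:
Line 1: ['letter', 'tomato'] (min_width=13, slack=2)
Line 2: ['grass', 'number'] (min_width=12, slack=3)
Line 3: ['deep', 'a'] (min_width=6, slack=9)
Line 4: ['lightbulb', 'good'] (min_width=14, slack=1)
Line 5: ['chapter'] (min_width=7, slack=8)
Line 6: ['elephant', 'pepper'] (min_width=15, slack=0)
Line 7: ['kitchen', 'music'] (min_width=13, slack=2)
Line 8: ['tree', 'how', 'oats'] (min_width=13, slack=2)
Line 9: ['warm', 'waterfall'] (min_width=14, slack=1)
Line 10: ['computer'] (min_width=8, slack=7)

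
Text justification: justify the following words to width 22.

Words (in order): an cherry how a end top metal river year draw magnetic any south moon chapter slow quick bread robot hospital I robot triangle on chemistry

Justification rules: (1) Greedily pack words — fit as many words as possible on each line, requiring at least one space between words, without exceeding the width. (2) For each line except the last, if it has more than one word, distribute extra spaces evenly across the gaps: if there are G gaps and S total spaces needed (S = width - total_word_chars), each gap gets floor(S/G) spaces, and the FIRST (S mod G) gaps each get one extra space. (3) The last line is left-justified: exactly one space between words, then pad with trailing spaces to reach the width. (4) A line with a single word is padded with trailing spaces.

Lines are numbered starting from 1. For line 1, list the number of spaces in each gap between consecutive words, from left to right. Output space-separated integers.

Answer: 2 2 2 1

Derivation:
Line 1: ['an', 'cherry', 'how', 'a', 'end'] (min_width=19, slack=3)
Line 2: ['top', 'metal', 'river', 'year'] (min_width=20, slack=2)
Line 3: ['draw', 'magnetic', 'any'] (min_width=17, slack=5)
Line 4: ['south', 'moon', 'chapter'] (min_width=18, slack=4)
Line 5: ['slow', 'quick', 'bread', 'robot'] (min_width=22, slack=0)
Line 6: ['hospital', 'I', 'robot'] (min_width=16, slack=6)
Line 7: ['triangle', 'on', 'chemistry'] (min_width=21, slack=1)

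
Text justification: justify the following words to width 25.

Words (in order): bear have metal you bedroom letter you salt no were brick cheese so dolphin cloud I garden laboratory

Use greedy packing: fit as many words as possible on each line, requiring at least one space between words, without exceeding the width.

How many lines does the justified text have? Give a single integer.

Answer: 5

Derivation:
Line 1: ['bear', 'have', 'metal', 'you'] (min_width=19, slack=6)
Line 2: ['bedroom', 'letter', 'you', 'salt'] (min_width=23, slack=2)
Line 3: ['no', 'were', 'brick', 'cheese', 'so'] (min_width=23, slack=2)
Line 4: ['dolphin', 'cloud', 'I', 'garden'] (min_width=22, slack=3)
Line 5: ['laboratory'] (min_width=10, slack=15)
Total lines: 5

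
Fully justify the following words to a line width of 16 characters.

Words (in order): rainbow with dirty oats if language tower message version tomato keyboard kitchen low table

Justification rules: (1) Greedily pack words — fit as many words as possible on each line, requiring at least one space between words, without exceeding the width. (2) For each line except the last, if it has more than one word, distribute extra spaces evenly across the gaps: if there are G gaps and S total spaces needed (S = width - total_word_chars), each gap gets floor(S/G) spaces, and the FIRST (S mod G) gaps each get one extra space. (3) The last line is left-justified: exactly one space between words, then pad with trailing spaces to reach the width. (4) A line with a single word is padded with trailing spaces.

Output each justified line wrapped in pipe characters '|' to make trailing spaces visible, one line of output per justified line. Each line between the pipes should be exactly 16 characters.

Answer: |rainbow     with|
|dirty   oats  if|
|language   tower|
|message  version|
|tomato  keyboard|
|kitchen      low|
|table           |

Derivation:
Line 1: ['rainbow', 'with'] (min_width=12, slack=4)
Line 2: ['dirty', 'oats', 'if'] (min_width=13, slack=3)
Line 3: ['language', 'tower'] (min_width=14, slack=2)
Line 4: ['message', 'version'] (min_width=15, slack=1)
Line 5: ['tomato', 'keyboard'] (min_width=15, slack=1)
Line 6: ['kitchen', 'low'] (min_width=11, slack=5)
Line 7: ['table'] (min_width=5, slack=11)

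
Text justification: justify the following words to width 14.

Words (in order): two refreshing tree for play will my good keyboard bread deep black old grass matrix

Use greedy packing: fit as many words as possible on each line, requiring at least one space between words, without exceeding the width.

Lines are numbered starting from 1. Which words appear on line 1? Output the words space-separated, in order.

Answer: two refreshing

Derivation:
Line 1: ['two', 'refreshing'] (min_width=14, slack=0)
Line 2: ['tree', 'for', 'play'] (min_width=13, slack=1)
Line 3: ['will', 'my', 'good'] (min_width=12, slack=2)
Line 4: ['keyboard', 'bread'] (min_width=14, slack=0)
Line 5: ['deep', 'black', 'old'] (min_width=14, slack=0)
Line 6: ['grass', 'matrix'] (min_width=12, slack=2)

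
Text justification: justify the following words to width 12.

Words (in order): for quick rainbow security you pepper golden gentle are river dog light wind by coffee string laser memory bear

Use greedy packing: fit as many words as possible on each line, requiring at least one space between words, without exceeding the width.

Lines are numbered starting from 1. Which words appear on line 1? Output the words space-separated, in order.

Line 1: ['for', 'quick'] (min_width=9, slack=3)
Line 2: ['rainbow'] (min_width=7, slack=5)
Line 3: ['security', 'you'] (min_width=12, slack=0)
Line 4: ['pepper'] (min_width=6, slack=6)
Line 5: ['golden'] (min_width=6, slack=6)
Line 6: ['gentle', 'are'] (min_width=10, slack=2)
Line 7: ['river', 'dog'] (min_width=9, slack=3)
Line 8: ['light', 'wind'] (min_width=10, slack=2)
Line 9: ['by', 'coffee'] (min_width=9, slack=3)
Line 10: ['string', 'laser'] (min_width=12, slack=0)
Line 11: ['memory', 'bear'] (min_width=11, slack=1)

Answer: for quick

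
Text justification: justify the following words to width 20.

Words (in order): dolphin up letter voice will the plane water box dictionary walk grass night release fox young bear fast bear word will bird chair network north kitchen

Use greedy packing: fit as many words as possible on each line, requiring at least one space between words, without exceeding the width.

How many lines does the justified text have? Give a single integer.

Answer: 9

Derivation:
Line 1: ['dolphin', 'up', 'letter'] (min_width=17, slack=3)
Line 2: ['voice', 'will', 'the', 'plane'] (min_width=20, slack=0)
Line 3: ['water', 'box', 'dictionary'] (min_width=20, slack=0)
Line 4: ['walk', 'grass', 'night'] (min_width=16, slack=4)
Line 5: ['release', 'fox', 'young'] (min_width=17, slack=3)
Line 6: ['bear', 'fast', 'bear', 'word'] (min_width=19, slack=1)
Line 7: ['will', 'bird', 'chair'] (min_width=15, slack=5)
Line 8: ['network', 'north'] (min_width=13, slack=7)
Line 9: ['kitchen'] (min_width=7, slack=13)
Total lines: 9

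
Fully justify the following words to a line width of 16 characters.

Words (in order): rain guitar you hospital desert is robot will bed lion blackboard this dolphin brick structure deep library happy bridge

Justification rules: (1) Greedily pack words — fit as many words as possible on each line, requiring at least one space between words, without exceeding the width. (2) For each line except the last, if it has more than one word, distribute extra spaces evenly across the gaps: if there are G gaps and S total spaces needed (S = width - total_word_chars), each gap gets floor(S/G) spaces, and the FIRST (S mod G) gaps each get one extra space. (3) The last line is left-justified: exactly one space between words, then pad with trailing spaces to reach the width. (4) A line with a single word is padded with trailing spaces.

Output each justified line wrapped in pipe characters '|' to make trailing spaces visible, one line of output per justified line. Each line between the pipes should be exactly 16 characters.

Line 1: ['rain', 'guitar', 'you'] (min_width=15, slack=1)
Line 2: ['hospital', 'desert'] (min_width=15, slack=1)
Line 3: ['is', 'robot', 'will'] (min_width=13, slack=3)
Line 4: ['bed', 'lion'] (min_width=8, slack=8)
Line 5: ['blackboard', 'this'] (min_width=15, slack=1)
Line 6: ['dolphin', 'brick'] (min_width=13, slack=3)
Line 7: ['structure', 'deep'] (min_width=14, slack=2)
Line 8: ['library', 'happy'] (min_width=13, slack=3)
Line 9: ['bridge'] (min_width=6, slack=10)

Answer: |rain  guitar you|
|hospital  desert|
|is   robot  will|
|bed         lion|
|blackboard  this|
|dolphin    brick|
|structure   deep|
|library    happy|
|bridge          |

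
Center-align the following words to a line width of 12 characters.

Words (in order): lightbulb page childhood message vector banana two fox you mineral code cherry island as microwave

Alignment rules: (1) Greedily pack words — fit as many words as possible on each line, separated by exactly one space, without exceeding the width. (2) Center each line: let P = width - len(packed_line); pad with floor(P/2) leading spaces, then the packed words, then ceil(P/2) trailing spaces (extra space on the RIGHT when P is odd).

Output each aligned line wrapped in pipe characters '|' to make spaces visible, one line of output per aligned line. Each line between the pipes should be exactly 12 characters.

Line 1: ['lightbulb'] (min_width=9, slack=3)
Line 2: ['page'] (min_width=4, slack=8)
Line 3: ['childhood'] (min_width=9, slack=3)
Line 4: ['message'] (min_width=7, slack=5)
Line 5: ['vector'] (min_width=6, slack=6)
Line 6: ['banana', 'two'] (min_width=10, slack=2)
Line 7: ['fox', 'you'] (min_width=7, slack=5)
Line 8: ['mineral', 'code'] (min_width=12, slack=0)
Line 9: ['cherry'] (min_width=6, slack=6)
Line 10: ['island', 'as'] (min_width=9, slack=3)
Line 11: ['microwave'] (min_width=9, slack=3)

Answer: | lightbulb  |
|    page    |
| childhood  |
|  message   |
|   vector   |
| banana two |
|  fox you   |
|mineral code|
|   cherry   |
| island as  |
| microwave  |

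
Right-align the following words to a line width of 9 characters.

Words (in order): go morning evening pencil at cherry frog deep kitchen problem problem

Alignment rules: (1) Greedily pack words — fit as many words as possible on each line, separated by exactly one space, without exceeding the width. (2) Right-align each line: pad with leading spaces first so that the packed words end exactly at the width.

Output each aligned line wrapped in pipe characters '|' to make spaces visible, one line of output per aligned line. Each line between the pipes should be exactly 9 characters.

Line 1: ['go'] (min_width=2, slack=7)
Line 2: ['morning'] (min_width=7, slack=2)
Line 3: ['evening'] (min_width=7, slack=2)
Line 4: ['pencil', 'at'] (min_width=9, slack=0)
Line 5: ['cherry'] (min_width=6, slack=3)
Line 6: ['frog', 'deep'] (min_width=9, slack=0)
Line 7: ['kitchen'] (min_width=7, slack=2)
Line 8: ['problem'] (min_width=7, slack=2)
Line 9: ['problem'] (min_width=7, slack=2)

Answer: |       go|
|  morning|
|  evening|
|pencil at|
|   cherry|
|frog deep|
|  kitchen|
|  problem|
|  problem|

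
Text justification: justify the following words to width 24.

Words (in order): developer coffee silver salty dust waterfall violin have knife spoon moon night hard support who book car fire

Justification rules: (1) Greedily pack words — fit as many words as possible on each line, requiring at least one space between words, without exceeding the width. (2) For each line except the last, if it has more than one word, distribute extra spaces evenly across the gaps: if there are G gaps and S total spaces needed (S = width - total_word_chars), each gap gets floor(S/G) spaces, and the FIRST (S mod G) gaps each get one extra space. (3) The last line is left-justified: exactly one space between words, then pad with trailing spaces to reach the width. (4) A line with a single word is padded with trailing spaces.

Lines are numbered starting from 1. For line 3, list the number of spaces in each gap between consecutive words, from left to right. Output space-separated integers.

Line 1: ['developer', 'coffee', 'silver'] (min_width=23, slack=1)
Line 2: ['salty', 'dust', 'waterfall'] (min_width=20, slack=4)
Line 3: ['violin', 'have', 'knife', 'spoon'] (min_width=23, slack=1)
Line 4: ['moon', 'night', 'hard', 'support'] (min_width=23, slack=1)
Line 5: ['who', 'book', 'car', 'fire'] (min_width=17, slack=7)

Answer: 2 1 1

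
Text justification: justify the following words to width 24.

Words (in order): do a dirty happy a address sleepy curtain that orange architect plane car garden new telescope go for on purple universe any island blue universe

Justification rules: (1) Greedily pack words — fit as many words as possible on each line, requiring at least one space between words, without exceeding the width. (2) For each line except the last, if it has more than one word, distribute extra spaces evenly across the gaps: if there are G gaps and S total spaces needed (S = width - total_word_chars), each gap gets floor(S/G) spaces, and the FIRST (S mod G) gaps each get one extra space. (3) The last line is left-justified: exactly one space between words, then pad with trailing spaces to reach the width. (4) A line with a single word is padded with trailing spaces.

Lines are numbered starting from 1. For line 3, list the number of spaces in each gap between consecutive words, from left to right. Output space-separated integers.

Answer: 3 2

Derivation:
Line 1: ['do', 'a', 'dirty', 'happy', 'a'] (min_width=18, slack=6)
Line 2: ['address', 'sleepy', 'curtain'] (min_width=22, slack=2)
Line 3: ['that', 'orange', 'architect'] (min_width=21, slack=3)
Line 4: ['plane', 'car', 'garden', 'new'] (min_width=20, slack=4)
Line 5: ['telescope', 'go', 'for', 'on'] (min_width=19, slack=5)
Line 6: ['purple', 'universe', 'any'] (min_width=19, slack=5)
Line 7: ['island', 'blue', 'universe'] (min_width=20, slack=4)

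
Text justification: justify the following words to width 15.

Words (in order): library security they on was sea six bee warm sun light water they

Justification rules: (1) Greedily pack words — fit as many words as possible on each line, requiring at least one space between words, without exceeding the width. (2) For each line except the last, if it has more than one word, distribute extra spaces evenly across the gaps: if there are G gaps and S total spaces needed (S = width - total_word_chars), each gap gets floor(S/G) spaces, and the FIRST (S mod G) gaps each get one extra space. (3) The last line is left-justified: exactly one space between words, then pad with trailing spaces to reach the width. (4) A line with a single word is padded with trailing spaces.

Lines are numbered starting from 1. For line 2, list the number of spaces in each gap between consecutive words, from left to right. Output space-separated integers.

Answer: 3

Derivation:
Line 1: ['library'] (min_width=7, slack=8)
Line 2: ['security', 'they'] (min_width=13, slack=2)
Line 3: ['on', 'was', 'sea', 'six'] (min_width=14, slack=1)
Line 4: ['bee', 'warm', 'sun'] (min_width=12, slack=3)
Line 5: ['light', 'water'] (min_width=11, slack=4)
Line 6: ['they'] (min_width=4, slack=11)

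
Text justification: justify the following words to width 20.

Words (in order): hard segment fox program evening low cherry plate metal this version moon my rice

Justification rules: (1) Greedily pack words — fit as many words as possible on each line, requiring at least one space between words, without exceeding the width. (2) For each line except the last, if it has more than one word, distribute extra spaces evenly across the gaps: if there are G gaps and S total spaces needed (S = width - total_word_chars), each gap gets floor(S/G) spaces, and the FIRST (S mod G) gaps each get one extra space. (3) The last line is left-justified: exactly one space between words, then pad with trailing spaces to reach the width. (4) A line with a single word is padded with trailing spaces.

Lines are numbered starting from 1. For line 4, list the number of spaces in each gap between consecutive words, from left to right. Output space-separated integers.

Answer: 1 1 1

Derivation:
Line 1: ['hard', 'segment', 'fox'] (min_width=16, slack=4)
Line 2: ['program', 'evening', 'low'] (min_width=19, slack=1)
Line 3: ['cherry', 'plate', 'metal'] (min_width=18, slack=2)
Line 4: ['this', 'version', 'moon', 'my'] (min_width=20, slack=0)
Line 5: ['rice'] (min_width=4, slack=16)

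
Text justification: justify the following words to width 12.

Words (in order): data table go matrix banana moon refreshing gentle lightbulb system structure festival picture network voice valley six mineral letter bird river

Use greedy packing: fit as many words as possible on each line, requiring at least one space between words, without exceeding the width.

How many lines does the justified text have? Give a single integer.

Answer: 15

Derivation:
Line 1: ['data', 'table'] (min_width=10, slack=2)
Line 2: ['go', 'matrix'] (min_width=9, slack=3)
Line 3: ['banana', 'moon'] (min_width=11, slack=1)
Line 4: ['refreshing'] (min_width=10, slack=2)
Line 5: ['gentle'] (min_width=6, slack=6)
Line 6: ['lightbulb'] (min_width=9, slack=3)
Line 7: ['system'] (min_width=6, slack=6)
Line 8: ['structure'] (min_width=9, slack=3)
Line 9: ['festival'] (min_width=8, slack=4)
Line 10: ['picture'] (min_width=7, slack=5)
Line 11: ['network'] (min_width=7, slack=5)
Line 12: ['voice', 'valley'] (min_width=12, slack=0)
Line 13: ['six', 'mineral'] (min_width=11, slack=1)
Line 14: ['letter', 'bird'] (min_width=11, slack=1)
Line 15: ['river'] (min_width=5, slack=7)
Total lines: 15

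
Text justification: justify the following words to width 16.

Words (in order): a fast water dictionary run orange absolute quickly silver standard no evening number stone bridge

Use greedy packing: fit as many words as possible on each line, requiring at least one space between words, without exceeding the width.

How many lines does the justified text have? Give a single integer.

Line 1: ['a', 'fast', 'water'] (min_width=12, slack=4)
Line 2: ['dictionary', 'run'] (min_width=14, slack=2)
Line 3: ['orange', 'absolute'] (min_width=15, slack=1)
Line 4: ['quickly', 'silver'] (min_width=14, slack=2)
Line 5: ['standard', 'no'] (min_width=11, slack=5)
Line 6: ['evening', 'number'] (min_width=14, slack=2)
Line 7: ['stone', 'bridge'] (min_width=12, slack=4)
Total lines: 7

Answer: 7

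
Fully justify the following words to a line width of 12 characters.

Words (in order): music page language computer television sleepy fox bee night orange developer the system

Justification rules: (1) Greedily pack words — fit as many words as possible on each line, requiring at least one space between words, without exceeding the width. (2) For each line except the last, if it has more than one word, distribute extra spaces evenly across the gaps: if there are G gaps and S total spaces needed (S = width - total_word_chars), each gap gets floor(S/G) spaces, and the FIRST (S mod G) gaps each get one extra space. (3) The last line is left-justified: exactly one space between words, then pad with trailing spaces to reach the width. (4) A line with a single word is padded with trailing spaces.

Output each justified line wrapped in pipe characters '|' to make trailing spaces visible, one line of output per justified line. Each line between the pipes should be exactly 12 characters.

Line 1: ['music', 'page'] (min_width=10, slack=2)
Line 2: ['language'] (min_width=8, slack=4)
Line 3: ['computer'] (min_width=8, slack=4)
Line 4: ['television'] (min_width=10, slack=2)
Line 5: ['sleepy', 'fox'] (min_width=10, slack=2)
Line 6: ['bee', 'night'] (min_width=9, slack=3)
Line 7: ['orange'] (min_width=6, slack=6)
Line 8: ['developer'] (min_width=9, slack=3)
Line 9: ['the', 'system'] (min_width=10, slack=2)

Answer: |music   page|
|language    |
|computer    |
|television  |
|sleepy   fox|
|bee    night|
|orange      |
|developer   |
|the system  |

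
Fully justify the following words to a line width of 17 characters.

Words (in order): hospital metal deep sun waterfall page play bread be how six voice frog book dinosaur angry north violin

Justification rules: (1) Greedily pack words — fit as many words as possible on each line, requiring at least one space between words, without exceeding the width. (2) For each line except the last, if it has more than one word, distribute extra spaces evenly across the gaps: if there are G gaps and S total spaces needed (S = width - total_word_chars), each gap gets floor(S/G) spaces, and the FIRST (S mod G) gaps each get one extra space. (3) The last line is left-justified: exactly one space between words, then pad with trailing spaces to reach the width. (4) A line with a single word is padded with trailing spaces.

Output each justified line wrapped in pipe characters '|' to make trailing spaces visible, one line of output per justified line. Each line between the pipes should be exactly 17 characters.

Line 1: ['hospital', 'metal'] (min_width=14, slack=3)
Line 2: ['deep', 'sun'] (min_width=8, slack=9)
Line 3: ['waterfall', 'page'] (min_width=14, slack=3)
Line 4: ['play', 'bread', 'be', 'how'] (min_width=17, slack=0)
Line 5: ['six', 'voice', 'frog'] (min_width=14, slack=3)
Line 6: ['book', 'dinosaur'] (min_width=13, slack=4)
Line 7: ['angry', 'north'] (min_width=11, slack=6)
Line 8: ['violin'] (min_width=6, slack=11)

Answer: |hospital    metal|
|deep          sun|
|waterfall    page|
|play bread be how|
|six   voice  frog|
|book     dinosaur|
|angry       north|
|violin           |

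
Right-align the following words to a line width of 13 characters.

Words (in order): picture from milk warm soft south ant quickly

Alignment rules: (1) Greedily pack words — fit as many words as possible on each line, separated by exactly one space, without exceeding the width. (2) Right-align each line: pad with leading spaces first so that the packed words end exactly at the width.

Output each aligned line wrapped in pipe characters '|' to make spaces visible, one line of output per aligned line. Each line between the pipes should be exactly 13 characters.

Line 1: ['picture', 'from'] (min_width=12, slack=1)
Line 2: ['milk', 'warm'] (min_width=9, slack=4)
Line 3: ['soft', 'south'] (min_width=10, slack=3)
Line 4: ['ant', 'quickly'] (min_width=11, slack=2)

Answer: | picture from|
|    milk warm|
|   soft south|
|  ant quickly|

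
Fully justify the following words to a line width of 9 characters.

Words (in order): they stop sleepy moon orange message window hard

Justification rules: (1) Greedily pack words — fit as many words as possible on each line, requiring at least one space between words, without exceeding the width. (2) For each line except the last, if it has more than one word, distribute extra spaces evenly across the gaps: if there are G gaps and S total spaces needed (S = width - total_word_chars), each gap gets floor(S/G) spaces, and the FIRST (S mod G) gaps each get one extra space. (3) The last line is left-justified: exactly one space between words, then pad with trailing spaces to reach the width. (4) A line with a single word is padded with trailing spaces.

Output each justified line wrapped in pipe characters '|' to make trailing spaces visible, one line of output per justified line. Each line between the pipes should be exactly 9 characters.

Answer: |they stop|
|sleepy   |
|moon     |
|orange   |
|message  |
|window   |
|hard     |

Derivation:
Line 1: ['they', 'stop'] (min_width=9, slack=0)
Line 2: ['sleepy'] (min_width=6, slack=3)
Line 3: ['moon'] (min_width=4, slack=5)
Line 4: ['orange'] (min_width=6, slack=3)
Line 5: ['message'] (min_width=7, slack=2)
Line 6: ['window'] (min_width=6, slack=3)
Line 7: ['hard'] (min_width=4, slack=5)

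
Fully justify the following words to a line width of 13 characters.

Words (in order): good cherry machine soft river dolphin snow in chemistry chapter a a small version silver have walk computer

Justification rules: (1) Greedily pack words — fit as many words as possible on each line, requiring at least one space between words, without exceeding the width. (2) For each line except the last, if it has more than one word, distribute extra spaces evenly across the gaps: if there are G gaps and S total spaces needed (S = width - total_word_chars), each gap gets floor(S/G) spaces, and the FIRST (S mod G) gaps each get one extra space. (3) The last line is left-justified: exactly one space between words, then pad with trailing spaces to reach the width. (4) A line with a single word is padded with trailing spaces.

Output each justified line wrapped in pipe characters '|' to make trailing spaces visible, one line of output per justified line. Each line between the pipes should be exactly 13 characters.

Answer: |good   cherry|
|machine  soft|
|river dolphin|
|snow       in|
|chemistry    |
|chapter  a  a|
|small version|
|silver   have|
|walk computer|

Derivation:
Line 1: ['good', 'cherry'] (min_width=11, slack=2)
Line 2: ['machine', 'soft'] (min_width=12, slack=1)
Line 3: ['river', 'dolphin'] (min_width=13, slack=0)
Line 4: ['snow', 'in'] (min_width=7, slack=6)
Line 5: ['chemistry'] (min_width=9, slack=4)
Line 6: ['chapter', 'a', 'a'] (min_width=11, slack=2)
Line 7: ['small', 'version'] (min_width=13, slack=0)
Line 8: ['silver', 'have'] (min_width=11, slack=2)
Line 9: ['walk', 'computer'] (min_width=13, slack=0)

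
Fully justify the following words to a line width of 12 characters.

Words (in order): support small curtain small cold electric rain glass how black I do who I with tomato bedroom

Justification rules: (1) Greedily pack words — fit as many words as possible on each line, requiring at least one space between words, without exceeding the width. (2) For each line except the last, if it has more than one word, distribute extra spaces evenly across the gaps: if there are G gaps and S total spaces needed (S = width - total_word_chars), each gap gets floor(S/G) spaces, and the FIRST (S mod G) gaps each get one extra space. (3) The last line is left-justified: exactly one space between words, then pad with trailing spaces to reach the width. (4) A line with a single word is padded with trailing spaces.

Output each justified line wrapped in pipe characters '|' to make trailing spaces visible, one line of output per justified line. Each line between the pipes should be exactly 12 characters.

Answer: |support     |
|small       |
|curtain     |
|small   cold|
|electric    |
|rain   glass|
|how  black I|
|do   who   I|
|with  tomato|
|bedroom     |

Derivation:
Line 1: ['support'] (min_width=7, slack=5)
Line 2: ['small'] (min_width=5, slack=7)
Line 3: ['curtain'] (min_width=7, slack=5)
Line 4: ['small', 'cold'] (min_width=10, slack=2)
Line 5: ['electric'] (min_width=8, slack=4)
Line 6: ['rain', 'glass'] (min_width=10, slack=2)
Line 7: ['how', 'black', 'I'] (min_width=11, slack=1)
Line 8: ['do', 'who', 'I'] (min_width=8, slack=4)
Line 9: ['with', 'tomato'] (min_width=11, slack=1)
Line 10: ['bedroom'] (min_width=7, slack=5)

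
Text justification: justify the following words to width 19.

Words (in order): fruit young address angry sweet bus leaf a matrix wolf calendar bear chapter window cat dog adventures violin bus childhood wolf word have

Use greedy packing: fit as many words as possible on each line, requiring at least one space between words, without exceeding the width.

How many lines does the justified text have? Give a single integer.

Answer: 9

Derivation:
Line 1: ['fruit', 'young', 'address'] (min_width=19, slack=0)
Line 2: ['angry', 'sweet', 'bus'] (min_width=15, slack=4)
Line 3: ['leaf', 'a', 'matrix', 'wolf'] (min_width=18, slack=1)
Line 4: ['calendar', 'bear'] (min_width=13, slack=6)
Line 5: ['chapter', 'window', 'cat'] (min_width=18, slack=1)
Line 6: ['dog', 'adventures'] (min_width=14, slack=5)
Line 7: ['violin', 'bus'] (min_width=10, slack=9)
Line 8: ['childhood', 'wolf', 'word'] (min_width=19, slack=0)
Line 9: ['have'] (min_width=4, slack=15)
Total lines: 9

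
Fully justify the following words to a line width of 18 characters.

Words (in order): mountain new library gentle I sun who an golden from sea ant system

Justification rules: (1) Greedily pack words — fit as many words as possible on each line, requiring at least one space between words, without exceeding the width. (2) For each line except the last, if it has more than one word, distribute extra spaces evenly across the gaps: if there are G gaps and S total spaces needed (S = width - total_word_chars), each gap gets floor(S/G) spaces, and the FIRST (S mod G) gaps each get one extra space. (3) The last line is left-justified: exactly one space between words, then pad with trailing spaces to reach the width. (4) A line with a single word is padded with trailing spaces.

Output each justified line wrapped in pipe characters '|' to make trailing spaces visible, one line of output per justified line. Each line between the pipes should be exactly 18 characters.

Line 1: ['mountain', 'new'] (min_width=12, slack=6)
Line 2: ['library', 'gentle', 'I'] (min_width=16, slack=2)
Line 3: ['sun', 'who', 'an', 'golden'] (min_width=17, slack=1)
Line 4: ['from', 'sea', 'ant'] (min_width=12, slack=6)
Line 5: ['system'] (min_width=6, slack=12)

Answer: |mountain       new|
|library  gentle  I|
|sun  who an golden|
|from    sea    ant|
|system            |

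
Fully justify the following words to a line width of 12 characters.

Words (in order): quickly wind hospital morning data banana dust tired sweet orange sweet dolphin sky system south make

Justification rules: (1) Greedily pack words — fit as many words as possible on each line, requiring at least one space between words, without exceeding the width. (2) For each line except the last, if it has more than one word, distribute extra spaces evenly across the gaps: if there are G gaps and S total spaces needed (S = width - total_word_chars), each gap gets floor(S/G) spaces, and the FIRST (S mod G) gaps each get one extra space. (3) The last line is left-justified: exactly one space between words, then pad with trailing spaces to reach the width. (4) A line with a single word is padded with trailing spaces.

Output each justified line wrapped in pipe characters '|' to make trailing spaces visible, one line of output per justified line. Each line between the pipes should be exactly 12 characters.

Line 1: ['quickly', 'wind'] (min_width=12, slack=0)
Line 2: ['hospital'] (min_width=8, slack=4)
Line 3: ['morning', 'data'] (min_width=12, slack=0)
Line 4: ['banana', 'dust'] (min_width=11, slack=1)
Line 5: ['tired', 'sweet'] (min_width=11, slack=1)
Line 6: ['orange', 'sweet'] (min_width=12, slack=0)
Line 7: ['dolphin', 'sky'] (min_width=11, slack=1)
Line 8: ['system', 'south'] (min_width=12, slack=0)
Line 9: ['make'] (min_width=4, slack=8)

Answer: |quickly wind|
|hospital    |
|morning data|
|banana  dust|
|tired  sweet|
|orange sweet|
|dolphin  sky|
|system south|
|make        |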